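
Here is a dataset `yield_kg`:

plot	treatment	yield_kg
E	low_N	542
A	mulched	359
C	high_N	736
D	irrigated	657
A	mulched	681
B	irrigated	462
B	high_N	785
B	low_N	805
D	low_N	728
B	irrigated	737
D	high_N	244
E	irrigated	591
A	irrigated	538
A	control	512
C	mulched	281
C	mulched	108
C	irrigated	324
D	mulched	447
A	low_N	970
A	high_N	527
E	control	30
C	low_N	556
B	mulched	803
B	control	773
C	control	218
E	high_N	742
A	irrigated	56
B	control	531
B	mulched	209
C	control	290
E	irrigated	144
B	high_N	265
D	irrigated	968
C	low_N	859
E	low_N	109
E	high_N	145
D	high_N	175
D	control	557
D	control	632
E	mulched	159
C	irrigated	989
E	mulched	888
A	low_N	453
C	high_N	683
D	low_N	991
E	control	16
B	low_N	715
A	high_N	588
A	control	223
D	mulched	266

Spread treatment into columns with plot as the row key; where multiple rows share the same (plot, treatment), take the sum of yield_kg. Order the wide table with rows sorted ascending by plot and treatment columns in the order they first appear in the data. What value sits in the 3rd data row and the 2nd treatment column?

With rows sorted ascending by plot, row 3 is plot=C. treatment columns in first-appearance order: low_N, mulched, high_N, irrigated, control; column 2 is mulched.
Long rows with plot=C, treatment=mulched: 281 + 108 = 389.

389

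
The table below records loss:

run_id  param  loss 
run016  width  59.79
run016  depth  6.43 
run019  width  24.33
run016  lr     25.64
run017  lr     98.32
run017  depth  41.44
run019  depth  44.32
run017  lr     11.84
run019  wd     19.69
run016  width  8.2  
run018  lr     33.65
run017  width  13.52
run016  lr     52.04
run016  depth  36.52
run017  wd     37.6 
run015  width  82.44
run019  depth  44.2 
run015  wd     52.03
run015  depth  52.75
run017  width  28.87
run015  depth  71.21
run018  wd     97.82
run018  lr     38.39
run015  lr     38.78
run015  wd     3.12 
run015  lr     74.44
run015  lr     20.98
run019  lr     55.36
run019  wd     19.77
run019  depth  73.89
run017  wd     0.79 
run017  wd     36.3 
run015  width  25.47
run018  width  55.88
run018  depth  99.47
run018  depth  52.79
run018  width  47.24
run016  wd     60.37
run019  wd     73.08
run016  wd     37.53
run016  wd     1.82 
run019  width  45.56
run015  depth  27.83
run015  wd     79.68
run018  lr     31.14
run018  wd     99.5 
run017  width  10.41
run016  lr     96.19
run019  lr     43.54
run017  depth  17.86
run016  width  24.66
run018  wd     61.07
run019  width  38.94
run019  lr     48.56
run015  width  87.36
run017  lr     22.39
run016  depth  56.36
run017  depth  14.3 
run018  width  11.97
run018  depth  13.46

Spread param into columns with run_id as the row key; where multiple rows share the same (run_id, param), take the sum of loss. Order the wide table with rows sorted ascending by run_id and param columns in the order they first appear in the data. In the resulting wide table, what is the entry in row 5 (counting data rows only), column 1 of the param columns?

108.83

With rows sorted ascending by run_id, row 5 is run_id=run019. param columns in first-appearance order: width, depth, lr, wd; column 1 is width.
Long rows with run_id=run019, param=width: 24.33 + 45.56 + 38.94 = 108.83.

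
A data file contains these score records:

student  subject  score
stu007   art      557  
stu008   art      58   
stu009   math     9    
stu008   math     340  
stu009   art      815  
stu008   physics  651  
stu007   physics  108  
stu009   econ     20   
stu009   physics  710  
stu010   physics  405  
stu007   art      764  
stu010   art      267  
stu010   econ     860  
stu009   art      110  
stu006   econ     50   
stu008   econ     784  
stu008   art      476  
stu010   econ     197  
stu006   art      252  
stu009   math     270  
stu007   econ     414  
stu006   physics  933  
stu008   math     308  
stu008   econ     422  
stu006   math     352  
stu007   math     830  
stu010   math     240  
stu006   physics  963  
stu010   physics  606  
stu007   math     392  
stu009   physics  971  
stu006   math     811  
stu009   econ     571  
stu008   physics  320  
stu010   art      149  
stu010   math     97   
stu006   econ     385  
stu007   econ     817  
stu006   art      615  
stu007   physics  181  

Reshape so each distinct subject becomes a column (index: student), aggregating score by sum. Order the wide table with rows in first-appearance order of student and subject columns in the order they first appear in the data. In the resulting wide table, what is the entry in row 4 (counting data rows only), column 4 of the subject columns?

With rows in first-appearance order of student, row 4 is student=stu010. subject columns in first-appearance order: art, math, physics, econ; column 4 is econ.
Long rows with student=stu010, subject=econ: 860 + 197 = 1057.

1057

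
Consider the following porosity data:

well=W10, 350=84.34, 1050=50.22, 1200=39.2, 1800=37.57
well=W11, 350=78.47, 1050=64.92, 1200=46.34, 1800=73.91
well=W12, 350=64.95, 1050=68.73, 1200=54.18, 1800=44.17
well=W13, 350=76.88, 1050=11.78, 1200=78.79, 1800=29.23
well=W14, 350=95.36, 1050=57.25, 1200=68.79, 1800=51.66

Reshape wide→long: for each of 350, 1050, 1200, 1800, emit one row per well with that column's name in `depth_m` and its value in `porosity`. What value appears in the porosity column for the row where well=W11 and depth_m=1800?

73.91

Unpivoting turns each (well, wide-column) pair into one long row.
The wide cell at row W11, column 1800 holds 73.91, so the long row (W11, 1800) has porosity=73.91.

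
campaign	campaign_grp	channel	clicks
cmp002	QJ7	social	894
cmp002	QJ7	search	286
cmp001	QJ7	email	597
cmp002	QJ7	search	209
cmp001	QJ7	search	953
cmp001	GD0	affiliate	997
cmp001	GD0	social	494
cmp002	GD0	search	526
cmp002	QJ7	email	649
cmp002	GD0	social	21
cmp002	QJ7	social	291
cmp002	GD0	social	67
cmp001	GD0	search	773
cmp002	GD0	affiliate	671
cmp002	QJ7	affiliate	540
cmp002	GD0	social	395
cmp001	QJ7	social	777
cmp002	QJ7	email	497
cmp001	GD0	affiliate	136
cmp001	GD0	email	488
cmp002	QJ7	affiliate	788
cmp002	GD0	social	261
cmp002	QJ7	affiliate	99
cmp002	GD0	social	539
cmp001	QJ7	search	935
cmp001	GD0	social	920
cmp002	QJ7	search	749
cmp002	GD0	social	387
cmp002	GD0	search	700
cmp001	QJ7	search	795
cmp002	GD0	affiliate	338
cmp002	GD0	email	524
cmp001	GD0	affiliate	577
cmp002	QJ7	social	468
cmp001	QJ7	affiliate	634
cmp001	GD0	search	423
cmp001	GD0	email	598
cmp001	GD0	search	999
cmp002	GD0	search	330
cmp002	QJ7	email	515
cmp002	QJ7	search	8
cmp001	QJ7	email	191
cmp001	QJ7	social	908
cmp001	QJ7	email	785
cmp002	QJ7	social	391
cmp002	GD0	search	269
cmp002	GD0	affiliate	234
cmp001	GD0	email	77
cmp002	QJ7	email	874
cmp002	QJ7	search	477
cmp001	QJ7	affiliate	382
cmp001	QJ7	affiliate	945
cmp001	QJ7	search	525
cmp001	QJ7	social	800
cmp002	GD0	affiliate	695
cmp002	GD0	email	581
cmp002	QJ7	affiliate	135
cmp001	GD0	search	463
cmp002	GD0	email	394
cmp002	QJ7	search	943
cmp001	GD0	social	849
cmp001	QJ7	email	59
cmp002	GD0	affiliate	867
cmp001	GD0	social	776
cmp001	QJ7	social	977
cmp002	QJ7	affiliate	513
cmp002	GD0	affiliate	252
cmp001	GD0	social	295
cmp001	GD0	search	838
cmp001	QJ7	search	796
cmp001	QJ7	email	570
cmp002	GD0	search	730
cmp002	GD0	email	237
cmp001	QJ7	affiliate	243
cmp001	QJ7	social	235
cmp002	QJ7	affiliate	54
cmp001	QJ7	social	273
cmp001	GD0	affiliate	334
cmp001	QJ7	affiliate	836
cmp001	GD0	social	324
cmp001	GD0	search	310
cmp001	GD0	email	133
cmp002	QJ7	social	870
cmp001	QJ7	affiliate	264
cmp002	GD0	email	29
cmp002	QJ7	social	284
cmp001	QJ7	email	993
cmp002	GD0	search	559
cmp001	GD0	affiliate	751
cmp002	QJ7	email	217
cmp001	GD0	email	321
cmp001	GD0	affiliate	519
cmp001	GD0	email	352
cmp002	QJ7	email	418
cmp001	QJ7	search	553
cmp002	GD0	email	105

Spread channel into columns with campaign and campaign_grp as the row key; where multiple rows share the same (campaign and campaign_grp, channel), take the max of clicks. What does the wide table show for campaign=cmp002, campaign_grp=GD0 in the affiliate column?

Rows with campaign=cmp002, campaign_grp=GD0 and channel=affiliate: clicks values are 671, 338, 234, 695, 867, 252.
max(671, 338, 234, 695, 867, 252) = 867.

867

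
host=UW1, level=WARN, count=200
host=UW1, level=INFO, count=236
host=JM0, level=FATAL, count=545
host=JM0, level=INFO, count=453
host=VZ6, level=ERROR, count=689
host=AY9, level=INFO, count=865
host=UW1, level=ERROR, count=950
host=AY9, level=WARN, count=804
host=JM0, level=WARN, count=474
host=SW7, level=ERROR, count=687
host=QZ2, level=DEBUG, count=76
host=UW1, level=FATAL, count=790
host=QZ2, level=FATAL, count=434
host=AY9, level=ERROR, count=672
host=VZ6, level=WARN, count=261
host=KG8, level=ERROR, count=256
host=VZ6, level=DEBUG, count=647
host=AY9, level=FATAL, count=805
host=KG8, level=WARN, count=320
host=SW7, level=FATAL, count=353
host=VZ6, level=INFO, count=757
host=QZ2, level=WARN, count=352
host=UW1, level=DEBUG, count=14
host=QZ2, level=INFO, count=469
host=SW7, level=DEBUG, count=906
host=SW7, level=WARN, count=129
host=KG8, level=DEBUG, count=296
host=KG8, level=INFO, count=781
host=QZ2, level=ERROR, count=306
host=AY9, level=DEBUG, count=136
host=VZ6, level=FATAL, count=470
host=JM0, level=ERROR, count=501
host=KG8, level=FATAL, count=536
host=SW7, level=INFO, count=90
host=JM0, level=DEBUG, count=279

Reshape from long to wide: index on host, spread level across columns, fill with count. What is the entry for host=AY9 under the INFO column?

865

Wide layout: rows indexed by host, columns are the 5 distinct level values (WARN, INFO, FATAL, ERROR, DEBUG).
Cell (host=AY9, level=INFO) draws from the long row where host=AY9 and level=INFO, which has count=865.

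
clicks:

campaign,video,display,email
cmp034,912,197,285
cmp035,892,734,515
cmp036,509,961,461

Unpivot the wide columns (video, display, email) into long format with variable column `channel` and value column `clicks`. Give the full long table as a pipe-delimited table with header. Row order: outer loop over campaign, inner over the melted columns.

| campaign | channel | clicks |
| cmp034 | video | 912 |
| cmp034 | display | 197 |
| cmp034 | email | 285 |
| cmp035 | video | 892 |
| cmp035 | display | 734 |
| cmp035 | email | 515 |
| cmp036 | video | 509 |
| cmp036 | display | 961 |
| cmp036 | email | 461 |

Each (campaign, column) pair becomes one row: 3 × 3 = 9 rows.
For example, (cmp034, video) → clicks=912.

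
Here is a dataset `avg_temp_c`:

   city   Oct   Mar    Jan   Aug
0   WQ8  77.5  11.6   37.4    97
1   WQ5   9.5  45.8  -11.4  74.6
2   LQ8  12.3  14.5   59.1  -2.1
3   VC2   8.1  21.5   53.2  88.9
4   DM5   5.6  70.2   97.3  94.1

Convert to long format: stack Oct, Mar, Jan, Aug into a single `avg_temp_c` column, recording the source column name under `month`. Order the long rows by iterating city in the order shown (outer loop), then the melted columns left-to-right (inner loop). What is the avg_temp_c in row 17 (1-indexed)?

5.6

20 rows total (5 × 4). Row 17: index ⌊(17-1)/4⌋ = 4 into city → DM5; (17-1) mod 4 = 0 into the melted columns → Oct.
So row 17 is (DM5, Oct, 5.6); avg_temp_c = 5.6.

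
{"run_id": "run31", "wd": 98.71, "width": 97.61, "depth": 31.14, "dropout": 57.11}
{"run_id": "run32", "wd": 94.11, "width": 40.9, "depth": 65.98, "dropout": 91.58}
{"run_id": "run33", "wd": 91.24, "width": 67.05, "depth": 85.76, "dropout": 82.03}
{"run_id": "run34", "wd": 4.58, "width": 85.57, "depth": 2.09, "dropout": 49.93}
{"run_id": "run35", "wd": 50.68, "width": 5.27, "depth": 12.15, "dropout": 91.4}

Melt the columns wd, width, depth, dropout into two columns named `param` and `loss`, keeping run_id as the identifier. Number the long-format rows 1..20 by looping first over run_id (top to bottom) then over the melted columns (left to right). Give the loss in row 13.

4.58

20 rows total (5 × 4). Row 13: index ⌊(13-1)/4⌋ = 3 into run_id → run34; (13-1) mod 4 = 0 into the melted columns → wd.
So row 13 is (run34, wd, 4.58); loss = 4.58.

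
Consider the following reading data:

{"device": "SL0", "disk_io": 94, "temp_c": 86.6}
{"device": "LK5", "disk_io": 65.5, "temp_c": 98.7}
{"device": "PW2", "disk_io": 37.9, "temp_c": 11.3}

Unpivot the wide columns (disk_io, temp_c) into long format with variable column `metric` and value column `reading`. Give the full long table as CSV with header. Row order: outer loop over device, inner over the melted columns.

Each (device, column) pair becomes one row: 3 × 2 = 6 rows.
For example, (SL0, disk_io) → reading=94.

device,metric,reading
SL0,disk_io,94
SL0,temp_c,86.6
LK5,disk_io,65.5
LK5,temp_c,98.7
PW2,disk_io,37.9
PW2,temp_c,11.3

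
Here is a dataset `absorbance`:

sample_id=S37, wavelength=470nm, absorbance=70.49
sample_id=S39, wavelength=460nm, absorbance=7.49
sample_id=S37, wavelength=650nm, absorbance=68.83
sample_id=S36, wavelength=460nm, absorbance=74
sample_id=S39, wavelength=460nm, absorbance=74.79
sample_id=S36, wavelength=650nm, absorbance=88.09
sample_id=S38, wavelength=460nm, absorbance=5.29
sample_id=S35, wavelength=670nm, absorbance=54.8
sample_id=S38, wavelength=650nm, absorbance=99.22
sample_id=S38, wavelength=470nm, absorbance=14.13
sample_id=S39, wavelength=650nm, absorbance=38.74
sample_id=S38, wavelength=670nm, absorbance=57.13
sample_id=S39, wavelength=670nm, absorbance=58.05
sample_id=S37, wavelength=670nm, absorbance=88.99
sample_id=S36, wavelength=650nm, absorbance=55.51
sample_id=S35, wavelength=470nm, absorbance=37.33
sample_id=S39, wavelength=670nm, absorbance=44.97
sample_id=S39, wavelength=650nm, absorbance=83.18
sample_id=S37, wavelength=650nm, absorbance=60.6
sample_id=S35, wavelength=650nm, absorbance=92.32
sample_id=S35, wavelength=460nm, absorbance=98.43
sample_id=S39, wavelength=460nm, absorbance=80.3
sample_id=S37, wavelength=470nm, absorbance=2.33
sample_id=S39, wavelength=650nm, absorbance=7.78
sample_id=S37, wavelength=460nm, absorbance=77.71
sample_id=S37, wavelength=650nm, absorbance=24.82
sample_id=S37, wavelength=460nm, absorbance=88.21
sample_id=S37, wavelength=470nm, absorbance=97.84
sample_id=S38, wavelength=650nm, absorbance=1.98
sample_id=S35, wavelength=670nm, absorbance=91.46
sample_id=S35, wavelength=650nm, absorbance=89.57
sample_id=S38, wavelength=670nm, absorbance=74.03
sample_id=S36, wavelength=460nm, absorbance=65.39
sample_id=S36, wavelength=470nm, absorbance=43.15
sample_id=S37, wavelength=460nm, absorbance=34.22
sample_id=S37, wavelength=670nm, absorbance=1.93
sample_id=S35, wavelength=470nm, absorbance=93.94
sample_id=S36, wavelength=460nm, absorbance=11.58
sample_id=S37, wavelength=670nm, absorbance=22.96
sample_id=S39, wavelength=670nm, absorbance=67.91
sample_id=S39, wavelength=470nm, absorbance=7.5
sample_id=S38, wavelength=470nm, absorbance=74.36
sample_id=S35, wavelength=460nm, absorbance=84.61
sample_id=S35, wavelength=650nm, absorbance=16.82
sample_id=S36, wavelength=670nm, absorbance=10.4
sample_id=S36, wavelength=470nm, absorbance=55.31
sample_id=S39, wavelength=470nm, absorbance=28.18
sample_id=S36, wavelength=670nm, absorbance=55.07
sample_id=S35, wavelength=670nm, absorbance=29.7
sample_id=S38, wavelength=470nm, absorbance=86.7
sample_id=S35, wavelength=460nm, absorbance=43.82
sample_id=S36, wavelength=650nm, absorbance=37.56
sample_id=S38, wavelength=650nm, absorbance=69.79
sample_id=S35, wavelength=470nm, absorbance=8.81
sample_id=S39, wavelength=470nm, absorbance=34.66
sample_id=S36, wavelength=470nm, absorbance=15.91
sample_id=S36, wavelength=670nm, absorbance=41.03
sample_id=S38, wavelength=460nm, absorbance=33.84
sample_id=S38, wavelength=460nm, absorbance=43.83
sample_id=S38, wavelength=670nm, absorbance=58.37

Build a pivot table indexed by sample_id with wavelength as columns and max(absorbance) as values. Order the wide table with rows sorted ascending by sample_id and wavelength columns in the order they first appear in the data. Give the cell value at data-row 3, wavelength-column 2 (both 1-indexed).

88.21

With rows sorted ascending by sample_id, row 3 is sample_id=S37. wavelength columns in first-appearance order: 470nm, 460nm, 650nm, 670nm; column 2 is 460nm.
Long rows with sample_id=S37, wavelength=460nm: max(77.71, 88.21, 34.22) = 88.21.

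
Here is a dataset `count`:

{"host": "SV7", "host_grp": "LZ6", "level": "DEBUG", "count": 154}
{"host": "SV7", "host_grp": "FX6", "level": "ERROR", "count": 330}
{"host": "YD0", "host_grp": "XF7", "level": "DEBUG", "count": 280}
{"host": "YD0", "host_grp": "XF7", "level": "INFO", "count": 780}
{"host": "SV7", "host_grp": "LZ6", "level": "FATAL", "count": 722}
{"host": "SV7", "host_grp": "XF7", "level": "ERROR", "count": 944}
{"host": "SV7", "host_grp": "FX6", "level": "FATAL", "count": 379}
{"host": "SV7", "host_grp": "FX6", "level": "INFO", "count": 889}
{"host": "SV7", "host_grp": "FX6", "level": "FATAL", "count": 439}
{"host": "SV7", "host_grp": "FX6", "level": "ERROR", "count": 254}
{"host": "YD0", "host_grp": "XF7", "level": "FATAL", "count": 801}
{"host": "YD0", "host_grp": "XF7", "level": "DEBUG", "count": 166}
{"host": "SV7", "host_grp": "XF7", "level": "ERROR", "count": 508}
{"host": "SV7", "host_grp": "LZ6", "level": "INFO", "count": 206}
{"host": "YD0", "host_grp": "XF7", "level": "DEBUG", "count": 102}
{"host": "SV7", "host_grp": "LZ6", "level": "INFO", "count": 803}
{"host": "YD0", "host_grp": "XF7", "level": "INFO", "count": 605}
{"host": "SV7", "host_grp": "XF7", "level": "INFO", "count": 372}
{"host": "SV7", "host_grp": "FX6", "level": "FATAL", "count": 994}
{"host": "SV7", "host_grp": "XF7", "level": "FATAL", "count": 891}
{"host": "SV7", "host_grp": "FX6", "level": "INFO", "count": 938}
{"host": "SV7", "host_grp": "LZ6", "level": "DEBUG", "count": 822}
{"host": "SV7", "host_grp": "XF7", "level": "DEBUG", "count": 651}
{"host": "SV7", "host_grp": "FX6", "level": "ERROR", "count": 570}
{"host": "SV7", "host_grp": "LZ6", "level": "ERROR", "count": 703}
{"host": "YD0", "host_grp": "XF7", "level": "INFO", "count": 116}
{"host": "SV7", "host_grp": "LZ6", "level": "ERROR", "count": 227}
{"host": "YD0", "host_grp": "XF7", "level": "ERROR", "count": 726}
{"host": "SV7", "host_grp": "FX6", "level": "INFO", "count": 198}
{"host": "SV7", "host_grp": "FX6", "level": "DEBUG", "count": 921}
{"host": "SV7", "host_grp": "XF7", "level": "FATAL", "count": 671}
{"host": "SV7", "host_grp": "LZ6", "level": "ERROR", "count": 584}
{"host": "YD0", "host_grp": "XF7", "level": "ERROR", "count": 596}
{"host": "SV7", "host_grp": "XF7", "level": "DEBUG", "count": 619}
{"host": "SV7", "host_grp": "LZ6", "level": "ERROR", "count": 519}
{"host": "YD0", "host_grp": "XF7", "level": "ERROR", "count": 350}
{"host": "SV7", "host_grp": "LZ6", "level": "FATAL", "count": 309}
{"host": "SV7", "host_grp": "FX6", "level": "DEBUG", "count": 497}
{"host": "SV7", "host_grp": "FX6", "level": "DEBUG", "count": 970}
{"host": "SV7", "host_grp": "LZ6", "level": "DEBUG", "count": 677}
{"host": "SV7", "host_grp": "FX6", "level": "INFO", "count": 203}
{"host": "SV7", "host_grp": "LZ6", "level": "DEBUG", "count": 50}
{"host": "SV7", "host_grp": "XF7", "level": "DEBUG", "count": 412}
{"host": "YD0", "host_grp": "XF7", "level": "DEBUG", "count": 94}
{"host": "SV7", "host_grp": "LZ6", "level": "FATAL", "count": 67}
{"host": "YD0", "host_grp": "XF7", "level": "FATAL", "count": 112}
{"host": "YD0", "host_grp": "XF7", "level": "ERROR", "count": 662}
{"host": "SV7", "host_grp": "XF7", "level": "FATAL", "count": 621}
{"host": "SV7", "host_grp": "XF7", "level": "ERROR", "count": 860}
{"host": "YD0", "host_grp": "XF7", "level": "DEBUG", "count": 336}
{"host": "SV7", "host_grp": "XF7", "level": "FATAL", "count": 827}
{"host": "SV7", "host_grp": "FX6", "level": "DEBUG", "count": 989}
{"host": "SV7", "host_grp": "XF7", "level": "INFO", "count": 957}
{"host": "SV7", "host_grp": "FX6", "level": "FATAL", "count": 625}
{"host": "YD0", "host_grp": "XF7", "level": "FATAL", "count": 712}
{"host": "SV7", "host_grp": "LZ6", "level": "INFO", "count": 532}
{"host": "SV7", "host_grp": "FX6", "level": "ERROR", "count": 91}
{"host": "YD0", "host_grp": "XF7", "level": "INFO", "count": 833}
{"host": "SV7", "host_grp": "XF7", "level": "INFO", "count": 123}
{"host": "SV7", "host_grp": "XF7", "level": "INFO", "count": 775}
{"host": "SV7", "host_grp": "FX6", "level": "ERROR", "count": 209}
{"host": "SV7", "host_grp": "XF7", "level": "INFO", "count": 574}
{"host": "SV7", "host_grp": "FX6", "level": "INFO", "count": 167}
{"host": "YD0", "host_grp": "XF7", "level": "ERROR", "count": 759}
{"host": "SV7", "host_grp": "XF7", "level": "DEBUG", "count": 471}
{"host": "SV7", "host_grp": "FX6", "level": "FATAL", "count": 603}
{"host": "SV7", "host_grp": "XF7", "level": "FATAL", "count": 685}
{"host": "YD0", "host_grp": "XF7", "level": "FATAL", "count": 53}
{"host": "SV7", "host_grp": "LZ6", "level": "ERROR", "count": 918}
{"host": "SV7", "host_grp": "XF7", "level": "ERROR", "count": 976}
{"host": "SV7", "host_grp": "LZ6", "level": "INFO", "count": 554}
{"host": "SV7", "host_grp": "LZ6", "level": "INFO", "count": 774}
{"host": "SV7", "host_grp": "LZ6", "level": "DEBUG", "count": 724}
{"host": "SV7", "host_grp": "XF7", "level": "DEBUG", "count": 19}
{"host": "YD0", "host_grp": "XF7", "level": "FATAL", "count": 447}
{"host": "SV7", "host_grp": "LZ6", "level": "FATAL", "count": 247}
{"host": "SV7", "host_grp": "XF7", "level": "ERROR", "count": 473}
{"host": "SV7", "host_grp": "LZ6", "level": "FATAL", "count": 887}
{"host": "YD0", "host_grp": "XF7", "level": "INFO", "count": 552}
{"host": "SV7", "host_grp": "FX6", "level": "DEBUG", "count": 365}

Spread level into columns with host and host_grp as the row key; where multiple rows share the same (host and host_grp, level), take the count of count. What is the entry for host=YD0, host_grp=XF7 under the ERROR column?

Rows with host=YD0, host_grp=XF7 and level=ERROR: count values are 726, 596, 350, 662, 759.
5 rows match — count = 5.

5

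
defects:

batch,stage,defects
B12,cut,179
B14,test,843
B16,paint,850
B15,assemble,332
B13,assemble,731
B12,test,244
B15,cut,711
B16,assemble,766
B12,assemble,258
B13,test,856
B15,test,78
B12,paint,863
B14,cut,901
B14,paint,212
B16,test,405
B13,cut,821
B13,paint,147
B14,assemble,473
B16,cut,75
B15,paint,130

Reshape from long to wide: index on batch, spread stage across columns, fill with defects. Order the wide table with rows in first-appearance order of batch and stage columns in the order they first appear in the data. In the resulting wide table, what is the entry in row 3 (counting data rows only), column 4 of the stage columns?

766

With rows in first-appearance order of batch, row 3 is batch=B16. stage columns in first-appearance order: cut, test, paint, assemble; column 4 is assemble.
Long rows with batch=B16, stage=assemble: defects = 766.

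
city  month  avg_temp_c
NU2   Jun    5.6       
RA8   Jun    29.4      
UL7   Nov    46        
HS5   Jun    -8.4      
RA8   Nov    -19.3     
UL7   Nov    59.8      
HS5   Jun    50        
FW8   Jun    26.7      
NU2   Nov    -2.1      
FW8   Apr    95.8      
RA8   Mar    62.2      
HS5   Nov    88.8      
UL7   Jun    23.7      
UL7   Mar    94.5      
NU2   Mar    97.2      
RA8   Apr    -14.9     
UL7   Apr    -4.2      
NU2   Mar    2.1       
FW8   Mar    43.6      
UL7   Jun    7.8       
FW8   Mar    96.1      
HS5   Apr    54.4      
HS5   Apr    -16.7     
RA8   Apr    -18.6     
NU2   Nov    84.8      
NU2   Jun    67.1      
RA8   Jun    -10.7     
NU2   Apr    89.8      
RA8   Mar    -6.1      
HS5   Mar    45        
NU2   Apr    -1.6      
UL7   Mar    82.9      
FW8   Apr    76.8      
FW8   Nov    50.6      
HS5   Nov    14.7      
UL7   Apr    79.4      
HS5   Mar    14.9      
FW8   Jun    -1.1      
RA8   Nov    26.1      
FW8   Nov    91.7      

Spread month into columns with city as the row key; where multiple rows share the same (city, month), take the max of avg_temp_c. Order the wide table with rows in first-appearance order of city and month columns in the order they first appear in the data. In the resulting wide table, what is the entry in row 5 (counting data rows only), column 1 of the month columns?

26.7

With rows in first-appearance order of city, row 5 is city=FW8. month columns in first-appearance order: Jun, Nov, Apr, Mar; column 1 is Jun.
Long rows with city=FW8, month=Jun: max(26.7, -1.1) = 26.7.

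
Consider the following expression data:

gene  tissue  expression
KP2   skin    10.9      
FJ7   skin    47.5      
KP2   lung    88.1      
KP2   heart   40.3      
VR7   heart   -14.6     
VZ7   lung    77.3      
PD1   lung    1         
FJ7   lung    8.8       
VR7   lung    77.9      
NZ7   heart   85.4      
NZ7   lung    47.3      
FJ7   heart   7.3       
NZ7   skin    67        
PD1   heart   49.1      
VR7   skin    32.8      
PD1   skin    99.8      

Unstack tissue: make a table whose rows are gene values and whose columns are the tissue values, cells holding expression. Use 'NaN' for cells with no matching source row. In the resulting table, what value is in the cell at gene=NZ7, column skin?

67

The long row with gene=NZ7, tissue=skin has expression=67.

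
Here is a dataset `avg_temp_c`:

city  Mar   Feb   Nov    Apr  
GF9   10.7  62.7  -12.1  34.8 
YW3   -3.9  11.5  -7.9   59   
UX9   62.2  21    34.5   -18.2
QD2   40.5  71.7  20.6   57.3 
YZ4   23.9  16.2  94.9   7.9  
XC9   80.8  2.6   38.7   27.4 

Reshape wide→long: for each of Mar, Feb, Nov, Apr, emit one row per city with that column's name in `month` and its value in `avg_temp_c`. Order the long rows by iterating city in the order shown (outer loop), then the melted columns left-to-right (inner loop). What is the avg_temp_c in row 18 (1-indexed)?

16.2

24 rows total (6 × 4). Row 18: index ⌊(18-1)/4⌋ = 4 into city → YZ4; (18-1) mod 4 = 1 into the melted columns → Feb.
So row 18 is (YZ4, Feb, 16.2); avg_temp_c = 16.2.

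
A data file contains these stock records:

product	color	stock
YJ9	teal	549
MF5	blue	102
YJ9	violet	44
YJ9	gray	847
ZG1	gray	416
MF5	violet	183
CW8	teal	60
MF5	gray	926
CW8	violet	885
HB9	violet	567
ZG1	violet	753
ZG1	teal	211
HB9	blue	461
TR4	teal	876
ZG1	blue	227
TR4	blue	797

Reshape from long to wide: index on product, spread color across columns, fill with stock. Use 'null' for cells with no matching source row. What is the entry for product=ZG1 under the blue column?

The long row with product=ZG1, color=blue has stock=227.

227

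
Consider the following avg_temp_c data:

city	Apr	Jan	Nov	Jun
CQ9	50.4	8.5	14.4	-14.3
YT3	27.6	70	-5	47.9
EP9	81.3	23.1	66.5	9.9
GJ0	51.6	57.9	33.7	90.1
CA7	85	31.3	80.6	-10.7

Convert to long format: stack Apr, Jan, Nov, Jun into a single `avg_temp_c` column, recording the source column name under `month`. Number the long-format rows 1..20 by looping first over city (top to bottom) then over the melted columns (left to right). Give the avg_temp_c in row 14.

20 rows total (5 × 4). Row 14: index ⌊(14-1)/4⌋ = 3 into city → GJ0; (14-1) mod 4 = 1 into the melted columns → Jan.
So row 14 is (GJ0, Jan, 57.9); avg_temp_c = 57.9.

57.9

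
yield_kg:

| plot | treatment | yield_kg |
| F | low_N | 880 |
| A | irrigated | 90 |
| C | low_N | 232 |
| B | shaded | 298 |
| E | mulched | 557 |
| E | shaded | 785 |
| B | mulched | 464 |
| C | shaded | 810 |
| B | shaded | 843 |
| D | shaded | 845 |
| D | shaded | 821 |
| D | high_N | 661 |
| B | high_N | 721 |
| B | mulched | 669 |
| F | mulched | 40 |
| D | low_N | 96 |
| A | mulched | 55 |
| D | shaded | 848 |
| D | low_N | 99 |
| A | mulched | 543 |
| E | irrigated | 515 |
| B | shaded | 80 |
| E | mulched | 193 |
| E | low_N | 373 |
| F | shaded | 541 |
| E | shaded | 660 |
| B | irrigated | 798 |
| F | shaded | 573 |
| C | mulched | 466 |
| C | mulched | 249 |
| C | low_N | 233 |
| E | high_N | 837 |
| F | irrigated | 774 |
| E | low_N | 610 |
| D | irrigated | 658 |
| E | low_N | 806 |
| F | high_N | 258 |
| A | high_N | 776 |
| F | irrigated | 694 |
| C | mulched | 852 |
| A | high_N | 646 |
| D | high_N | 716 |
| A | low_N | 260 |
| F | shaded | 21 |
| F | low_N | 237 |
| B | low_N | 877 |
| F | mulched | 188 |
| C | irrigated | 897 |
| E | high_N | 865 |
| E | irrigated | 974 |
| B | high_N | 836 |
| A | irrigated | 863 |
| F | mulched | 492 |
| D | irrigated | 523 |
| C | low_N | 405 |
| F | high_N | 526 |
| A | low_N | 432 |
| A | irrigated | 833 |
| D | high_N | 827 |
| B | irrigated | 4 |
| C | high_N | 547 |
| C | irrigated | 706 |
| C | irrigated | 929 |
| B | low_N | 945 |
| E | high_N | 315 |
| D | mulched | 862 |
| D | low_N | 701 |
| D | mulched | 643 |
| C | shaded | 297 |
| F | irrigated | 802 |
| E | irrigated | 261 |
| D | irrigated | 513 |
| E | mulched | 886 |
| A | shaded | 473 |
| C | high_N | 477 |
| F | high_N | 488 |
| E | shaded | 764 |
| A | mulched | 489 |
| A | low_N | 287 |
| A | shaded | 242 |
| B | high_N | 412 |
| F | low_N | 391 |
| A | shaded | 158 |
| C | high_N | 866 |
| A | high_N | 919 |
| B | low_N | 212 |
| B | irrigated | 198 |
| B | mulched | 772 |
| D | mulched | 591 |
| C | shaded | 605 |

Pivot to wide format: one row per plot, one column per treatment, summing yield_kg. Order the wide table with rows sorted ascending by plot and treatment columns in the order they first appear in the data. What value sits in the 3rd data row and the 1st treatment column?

870

With rows sorted ascending by plot, row 3 is plot=C. treatment columns in first-appearance order: low_N, irrigated, shaded, mulched, high_N; column 1 is low_N.
Long rows with plot=C, treatment=low_N: 232 + 233 + 405 = 870.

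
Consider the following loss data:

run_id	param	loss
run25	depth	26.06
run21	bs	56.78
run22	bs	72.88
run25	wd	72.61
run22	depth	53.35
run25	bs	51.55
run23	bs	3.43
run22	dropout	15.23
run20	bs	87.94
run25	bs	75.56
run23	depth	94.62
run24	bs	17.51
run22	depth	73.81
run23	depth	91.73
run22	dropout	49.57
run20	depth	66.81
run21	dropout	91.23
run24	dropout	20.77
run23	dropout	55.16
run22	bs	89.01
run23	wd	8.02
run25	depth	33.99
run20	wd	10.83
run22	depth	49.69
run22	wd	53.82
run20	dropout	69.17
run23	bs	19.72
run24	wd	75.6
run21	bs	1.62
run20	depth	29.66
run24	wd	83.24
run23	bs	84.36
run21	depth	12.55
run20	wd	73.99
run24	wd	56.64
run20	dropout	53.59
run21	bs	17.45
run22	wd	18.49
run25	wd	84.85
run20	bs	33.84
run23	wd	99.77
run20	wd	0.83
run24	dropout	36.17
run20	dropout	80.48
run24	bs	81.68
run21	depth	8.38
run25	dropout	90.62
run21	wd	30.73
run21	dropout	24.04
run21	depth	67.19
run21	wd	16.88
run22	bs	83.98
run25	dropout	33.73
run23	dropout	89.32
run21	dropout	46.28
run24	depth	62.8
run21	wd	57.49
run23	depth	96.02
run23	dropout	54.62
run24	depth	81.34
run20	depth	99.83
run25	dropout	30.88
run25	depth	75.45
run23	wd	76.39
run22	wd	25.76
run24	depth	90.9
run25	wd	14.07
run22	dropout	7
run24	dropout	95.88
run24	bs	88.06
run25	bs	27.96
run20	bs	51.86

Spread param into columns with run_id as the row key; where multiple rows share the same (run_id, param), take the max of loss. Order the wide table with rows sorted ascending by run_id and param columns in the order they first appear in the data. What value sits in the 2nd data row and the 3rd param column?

With rows sorted ascending by run_id, row 2 is run_id=run21. param columns in first-appearance order: depth, bs, wd, dropout; column 3 is wd.
Long rows with run_id=run21, param=wd: max(30.73, 16.88, 57.49) = 57.49.

57.49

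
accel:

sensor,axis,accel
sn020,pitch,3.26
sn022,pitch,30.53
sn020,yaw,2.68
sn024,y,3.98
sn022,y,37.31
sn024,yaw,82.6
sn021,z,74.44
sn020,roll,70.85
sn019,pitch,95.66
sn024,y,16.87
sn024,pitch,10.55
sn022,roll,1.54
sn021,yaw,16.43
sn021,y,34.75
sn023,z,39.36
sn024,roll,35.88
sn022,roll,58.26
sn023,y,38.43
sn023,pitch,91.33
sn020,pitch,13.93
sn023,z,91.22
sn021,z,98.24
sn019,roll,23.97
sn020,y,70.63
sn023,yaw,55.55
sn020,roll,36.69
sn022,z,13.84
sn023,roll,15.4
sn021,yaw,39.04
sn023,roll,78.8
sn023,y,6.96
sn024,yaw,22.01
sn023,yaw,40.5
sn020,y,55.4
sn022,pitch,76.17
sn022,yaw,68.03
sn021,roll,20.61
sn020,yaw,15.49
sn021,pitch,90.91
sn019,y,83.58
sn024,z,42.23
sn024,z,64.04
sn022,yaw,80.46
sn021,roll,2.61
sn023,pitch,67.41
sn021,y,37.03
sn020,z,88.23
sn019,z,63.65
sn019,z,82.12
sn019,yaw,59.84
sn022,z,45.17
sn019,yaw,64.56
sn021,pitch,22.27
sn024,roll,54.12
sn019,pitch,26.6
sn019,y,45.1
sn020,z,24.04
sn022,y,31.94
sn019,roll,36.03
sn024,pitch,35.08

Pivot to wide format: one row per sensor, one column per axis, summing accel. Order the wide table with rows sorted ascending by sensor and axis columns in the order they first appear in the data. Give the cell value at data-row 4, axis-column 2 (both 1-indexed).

With rows sorted ascending by sensor, row 4 is sensor=sn022. axis columns in first-appearance order: pitch, yaw, y, z, roll; column 2 is yaw.
Long rows with sensor=sn022, axis=yaw: 68.03 + 80.46 = 148.49.

148.49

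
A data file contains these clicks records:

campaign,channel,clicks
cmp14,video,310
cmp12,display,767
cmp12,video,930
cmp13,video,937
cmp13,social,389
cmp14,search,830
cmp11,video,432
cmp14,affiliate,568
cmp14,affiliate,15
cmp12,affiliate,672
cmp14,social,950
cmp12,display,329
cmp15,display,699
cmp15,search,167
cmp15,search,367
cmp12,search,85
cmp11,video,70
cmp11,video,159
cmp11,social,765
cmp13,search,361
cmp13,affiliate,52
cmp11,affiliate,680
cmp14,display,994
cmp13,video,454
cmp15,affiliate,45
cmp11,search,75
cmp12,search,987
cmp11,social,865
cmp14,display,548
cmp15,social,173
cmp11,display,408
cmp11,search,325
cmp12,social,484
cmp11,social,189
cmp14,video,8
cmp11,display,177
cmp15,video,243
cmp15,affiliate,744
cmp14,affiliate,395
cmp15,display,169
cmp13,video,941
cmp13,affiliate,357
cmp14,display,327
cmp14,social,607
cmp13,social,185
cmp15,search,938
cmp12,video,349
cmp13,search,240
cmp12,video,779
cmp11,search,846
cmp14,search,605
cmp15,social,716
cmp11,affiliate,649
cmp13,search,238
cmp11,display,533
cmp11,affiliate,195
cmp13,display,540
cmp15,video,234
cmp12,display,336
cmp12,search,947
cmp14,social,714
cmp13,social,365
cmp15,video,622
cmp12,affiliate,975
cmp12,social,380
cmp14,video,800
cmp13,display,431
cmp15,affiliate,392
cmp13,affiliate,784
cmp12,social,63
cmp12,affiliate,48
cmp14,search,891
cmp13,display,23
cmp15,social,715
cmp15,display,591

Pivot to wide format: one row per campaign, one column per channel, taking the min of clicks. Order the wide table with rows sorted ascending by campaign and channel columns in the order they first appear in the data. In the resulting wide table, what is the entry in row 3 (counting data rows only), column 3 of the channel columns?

185

With rows sorted ascending by campaign, row 3 is campaign=cmp13. channel columns in first-appearance order: video, display, social, search, affiliate; column 3 is social.
Long rows with campaign=cmp13, channel=social: min(389, 185, 365) = 185.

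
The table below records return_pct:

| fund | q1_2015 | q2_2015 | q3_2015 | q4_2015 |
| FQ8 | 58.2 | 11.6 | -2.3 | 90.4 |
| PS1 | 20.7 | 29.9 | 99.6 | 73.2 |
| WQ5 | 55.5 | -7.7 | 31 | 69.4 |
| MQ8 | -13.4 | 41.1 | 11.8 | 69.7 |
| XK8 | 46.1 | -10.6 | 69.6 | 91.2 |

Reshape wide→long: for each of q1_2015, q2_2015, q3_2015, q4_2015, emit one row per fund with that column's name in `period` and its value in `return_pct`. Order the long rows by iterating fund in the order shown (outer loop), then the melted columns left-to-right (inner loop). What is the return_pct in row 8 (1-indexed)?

73.2

20 rows total (5 × 4). Row 8: index ⌊(8-1)/4⌋ = 1 into fund → PS1; (8-1) mod 4 = 3 into the melted columns → q4_2015.
So row 8 is (PS1, q4_2015, 73.2); return_pct = 73.2.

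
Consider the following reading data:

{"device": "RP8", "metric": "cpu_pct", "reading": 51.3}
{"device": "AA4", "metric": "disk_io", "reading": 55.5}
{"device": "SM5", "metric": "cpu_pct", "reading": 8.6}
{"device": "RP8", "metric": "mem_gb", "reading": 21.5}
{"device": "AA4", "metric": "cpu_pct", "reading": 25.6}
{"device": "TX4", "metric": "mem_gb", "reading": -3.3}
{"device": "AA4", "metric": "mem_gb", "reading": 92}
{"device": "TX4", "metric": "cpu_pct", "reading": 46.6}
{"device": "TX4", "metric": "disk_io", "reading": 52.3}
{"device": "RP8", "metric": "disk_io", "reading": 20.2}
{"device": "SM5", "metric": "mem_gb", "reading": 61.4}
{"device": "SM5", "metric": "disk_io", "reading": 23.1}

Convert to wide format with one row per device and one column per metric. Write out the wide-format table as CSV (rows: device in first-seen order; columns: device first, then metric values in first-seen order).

Columns: device plus the 3 distinct metric values (cpu_pct, disk_io, mem_gb).
For example, row RP8 column cpu_pct takes reading=51.3 from the long row (RP8, cpu_pct).

device,cpu_pct,disk_io,mem_gb
RP8,51.3,20.2,21.5
AA4,25.6,55.5,92
SM5,8.6,23.1,61.4
TX4,46.6,52.3,-3.3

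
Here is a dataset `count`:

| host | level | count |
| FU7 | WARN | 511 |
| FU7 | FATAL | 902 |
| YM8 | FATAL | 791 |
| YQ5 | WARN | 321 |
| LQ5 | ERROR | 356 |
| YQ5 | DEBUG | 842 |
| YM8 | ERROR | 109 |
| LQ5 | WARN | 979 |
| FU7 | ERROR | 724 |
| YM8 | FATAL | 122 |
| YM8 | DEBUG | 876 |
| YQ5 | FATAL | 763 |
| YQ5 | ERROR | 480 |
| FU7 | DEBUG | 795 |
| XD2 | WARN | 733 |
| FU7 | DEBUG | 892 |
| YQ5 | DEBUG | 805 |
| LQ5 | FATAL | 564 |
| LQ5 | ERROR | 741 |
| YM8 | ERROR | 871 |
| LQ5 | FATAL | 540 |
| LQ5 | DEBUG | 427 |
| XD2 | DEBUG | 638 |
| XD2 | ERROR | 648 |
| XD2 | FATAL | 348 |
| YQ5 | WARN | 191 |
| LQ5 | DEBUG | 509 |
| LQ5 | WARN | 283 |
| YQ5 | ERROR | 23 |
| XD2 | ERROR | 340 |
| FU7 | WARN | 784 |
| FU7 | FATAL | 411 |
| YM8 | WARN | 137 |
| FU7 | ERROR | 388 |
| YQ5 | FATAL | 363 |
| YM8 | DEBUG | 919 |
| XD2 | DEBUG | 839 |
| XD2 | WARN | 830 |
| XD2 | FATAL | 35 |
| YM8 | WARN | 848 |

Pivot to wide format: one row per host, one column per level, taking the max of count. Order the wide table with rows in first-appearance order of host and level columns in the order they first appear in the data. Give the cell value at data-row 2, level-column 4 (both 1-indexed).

919

With rows in first-appearance order of host, row 2 is host=YM8. level columns in first-appearance order: WARN, FATAL, ERROR, DEBUG; column 4 is DEBUG.
Long rows with host=YM8, level=DEBUG: max(876, 919) = 919.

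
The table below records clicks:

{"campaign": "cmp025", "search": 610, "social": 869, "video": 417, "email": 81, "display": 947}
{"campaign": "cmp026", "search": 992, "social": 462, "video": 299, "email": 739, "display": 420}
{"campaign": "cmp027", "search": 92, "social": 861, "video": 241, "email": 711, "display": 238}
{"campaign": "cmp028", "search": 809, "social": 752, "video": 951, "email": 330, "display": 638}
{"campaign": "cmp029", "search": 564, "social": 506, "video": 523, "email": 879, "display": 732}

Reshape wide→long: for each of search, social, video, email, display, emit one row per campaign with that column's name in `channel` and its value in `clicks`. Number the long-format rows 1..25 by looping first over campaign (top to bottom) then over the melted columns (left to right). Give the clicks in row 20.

638

25 rows total (5 × 5). Row 20: index ⌊(20-1)/5⌋ = 3 into campaign → cmp028; (20-1) mod 5 = 4 into the melted columns → display.
So row 20 is (cmp028, display, 638); clicks = 638.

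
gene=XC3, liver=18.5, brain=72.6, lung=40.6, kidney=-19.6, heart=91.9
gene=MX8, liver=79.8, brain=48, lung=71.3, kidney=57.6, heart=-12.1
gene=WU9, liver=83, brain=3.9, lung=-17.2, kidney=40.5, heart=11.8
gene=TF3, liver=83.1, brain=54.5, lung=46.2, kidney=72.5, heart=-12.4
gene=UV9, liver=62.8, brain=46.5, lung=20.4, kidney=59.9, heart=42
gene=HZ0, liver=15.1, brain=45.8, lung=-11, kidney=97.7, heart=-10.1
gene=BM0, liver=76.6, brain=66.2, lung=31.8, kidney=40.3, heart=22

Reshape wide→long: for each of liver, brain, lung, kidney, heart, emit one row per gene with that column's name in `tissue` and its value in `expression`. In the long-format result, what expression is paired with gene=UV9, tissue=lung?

20.4

Unpivoting turns each (gene, wide-column) pair into one long row.
The wide cell at row UV9, column lung holds 20.4, so the long row (UV9, lung) has expression=20.4.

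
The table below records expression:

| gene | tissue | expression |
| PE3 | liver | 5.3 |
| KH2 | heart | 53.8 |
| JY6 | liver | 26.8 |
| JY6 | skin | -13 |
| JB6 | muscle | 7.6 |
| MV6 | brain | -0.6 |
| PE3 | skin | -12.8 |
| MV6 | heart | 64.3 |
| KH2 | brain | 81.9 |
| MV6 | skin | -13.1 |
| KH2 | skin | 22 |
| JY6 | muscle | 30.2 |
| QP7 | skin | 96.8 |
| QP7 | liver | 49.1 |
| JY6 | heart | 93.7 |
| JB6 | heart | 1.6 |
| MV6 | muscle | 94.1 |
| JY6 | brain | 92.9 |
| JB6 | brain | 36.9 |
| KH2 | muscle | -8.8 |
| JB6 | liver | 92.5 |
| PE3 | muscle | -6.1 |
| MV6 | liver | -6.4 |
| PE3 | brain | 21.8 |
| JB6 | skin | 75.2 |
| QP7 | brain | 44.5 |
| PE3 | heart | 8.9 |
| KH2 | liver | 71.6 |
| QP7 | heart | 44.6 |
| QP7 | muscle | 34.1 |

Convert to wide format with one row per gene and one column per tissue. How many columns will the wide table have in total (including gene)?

6

1 column for gene plus 5 distinct tissue values → 6 columns.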